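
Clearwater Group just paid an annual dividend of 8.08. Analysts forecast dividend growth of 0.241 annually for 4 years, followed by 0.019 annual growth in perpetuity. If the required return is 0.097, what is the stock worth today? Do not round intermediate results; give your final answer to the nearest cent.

217.30

D_1 = 10.02728
D_2 = 12.44385
D_3 = 15.44282
D_4 = 19.16454
Terminal value at year 4: TV = D_4×(1+g_2)/(r−g_2) = 19.52867/0.078 = 250.36757
P_0 = D_1/(1+r)^1 + D_2/(1+r)^2 + D_3/(1+r)^3 + D_4/(1+r)^4 + TV/(1+r)^4
    = 9.14064 + 10.34050 + 11.69787 + 13.23342 + 172.88271 = 217.29514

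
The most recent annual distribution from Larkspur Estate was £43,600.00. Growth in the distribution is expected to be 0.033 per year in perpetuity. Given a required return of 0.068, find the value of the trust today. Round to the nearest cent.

D₁ = D₀ × (1 + g) = £43,600.00 × 1.033 = £45,038.8000
Growing perpetuity: P = D₁ / (r − g) = £45,038.8000 / (0.068 − 0.033) = £1,286,822.86

£1286822.86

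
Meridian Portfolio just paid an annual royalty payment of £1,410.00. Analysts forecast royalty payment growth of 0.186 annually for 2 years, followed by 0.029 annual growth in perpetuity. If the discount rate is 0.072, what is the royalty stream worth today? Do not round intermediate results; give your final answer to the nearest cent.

£44585.38

D_1 = 1672.26000
D_2 = 1983.30036
Terminal value at year 2: TV = D_2×(1+g_2)/(r−g_2) = 2040.81607/0.043 = 47460.83885
P_0 = D_1/(1+r)^1 + D_2/(1+r)^2 + TV/(1+r)^2
    = 1559.94403 + 1725.83360 + 41299.59941 = 44585.37704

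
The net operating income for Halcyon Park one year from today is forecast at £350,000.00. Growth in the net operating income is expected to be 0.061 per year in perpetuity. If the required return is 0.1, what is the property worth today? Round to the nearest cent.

£8974358.97

Growing perpetuity: P = D₁ / (r − g) = £350,000.0000 / (0.1 − 0.061) = £8,974,358.97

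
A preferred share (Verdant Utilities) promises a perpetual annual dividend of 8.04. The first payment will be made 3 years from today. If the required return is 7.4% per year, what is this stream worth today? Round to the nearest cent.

Value at end of year 2: C / r = 8.04 / 0.074 = 108.6486
Discount to today: PV = 108.6486 / (1 + 0.074)^2 = 108.6486 / 1.153476 = 94.19

94.19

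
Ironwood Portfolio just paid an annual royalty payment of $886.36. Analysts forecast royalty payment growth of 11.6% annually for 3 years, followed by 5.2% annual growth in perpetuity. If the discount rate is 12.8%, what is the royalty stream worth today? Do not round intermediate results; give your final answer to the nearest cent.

D_1 = 989.17776
D_2 = 1103.92238
D_3 = 1231.97738
Terminal value at year 3: TV = D_3×(1+g_2)/(r−g_2) = 1296.04020/0.076 = 17053.16052
P_0 = D_1/(1+r)^1 + D_2/(1+r)^2 + D_3/(1+r)^3 + TV/(1+r)^3
    = 876.93064 + 867.60159 + 858.37178 + 11881.67260 = 14484.57661

$14484.58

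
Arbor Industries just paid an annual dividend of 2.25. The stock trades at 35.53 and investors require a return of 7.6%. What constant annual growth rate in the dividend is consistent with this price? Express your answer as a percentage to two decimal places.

1.19%

P = D₀(1+g)/(r−g) ⇒ P(r−g) = D₀(1+g) ⇒ g(P+D₀) = P·r − D₀
g = (P·r − D₀)/(P + D₀) = (35.53×0.076 − 2.25) / (35.53 + 2.25) = 0.011918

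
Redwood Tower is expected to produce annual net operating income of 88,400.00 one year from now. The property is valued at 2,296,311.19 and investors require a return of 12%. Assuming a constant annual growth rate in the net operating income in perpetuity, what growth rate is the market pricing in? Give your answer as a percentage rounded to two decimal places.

P = D₁/(r−g) ⇒ g = r − D₁/P = 0.12 − 88,400.00/2,296,311.19 = 0.081503

8.15%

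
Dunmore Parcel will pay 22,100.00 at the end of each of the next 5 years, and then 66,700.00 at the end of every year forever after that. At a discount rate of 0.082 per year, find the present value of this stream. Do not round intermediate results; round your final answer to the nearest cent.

636274.51

PV of 5-year annuity: 22,100.00 × [1 − (1+0.082)^−5] / 0.082 = 87775.71287
Perpetuity value at year 5: 66,700.00 / 0.082 = 813414.63415
PV of perpetuity: 813414.63415 / (1+0.082)^5 = 548498.79484
Total PV = 87775.71287 + 548498.79484 = 636274.50771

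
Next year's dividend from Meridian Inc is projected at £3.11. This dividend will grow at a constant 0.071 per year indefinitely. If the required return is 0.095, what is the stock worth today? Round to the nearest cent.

£129.58

Growing perpetuity: P = D₁ / (r − g) = £3.1100 / (0.095 − 0.071) = £129.58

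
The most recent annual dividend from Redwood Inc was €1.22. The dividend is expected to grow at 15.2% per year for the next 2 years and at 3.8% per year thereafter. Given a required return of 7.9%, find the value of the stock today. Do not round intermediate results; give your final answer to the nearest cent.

D_1 = 1.40544
D_2 = 1.61907
Terminal value at year 2: TV = D_2×(1+g_2)/(r−g_2) = 1.68059/0.041 = 40.99003
P_0 = D_1/(1+r)^1 + D_2/(1+r)^2 + TV/(1+r)^2
    = 1.30254 + 1.39066 + 35.20752 = 37.90072

€37.90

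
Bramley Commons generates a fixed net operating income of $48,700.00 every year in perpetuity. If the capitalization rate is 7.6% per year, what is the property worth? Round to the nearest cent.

$640789.47

Level perpetuity: PV = C / r = $48,700.00 / 0.076 = $640,789.47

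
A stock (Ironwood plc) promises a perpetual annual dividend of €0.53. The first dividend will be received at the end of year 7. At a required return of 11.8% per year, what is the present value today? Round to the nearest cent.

€2.30

Value at end of year 6: C / r = €0.53 / 0.118 = €4.4915
Discount to today: PV = €4.4915 / (1 + 0.118)^6 = €4.4915 / 1.952769 = €2.30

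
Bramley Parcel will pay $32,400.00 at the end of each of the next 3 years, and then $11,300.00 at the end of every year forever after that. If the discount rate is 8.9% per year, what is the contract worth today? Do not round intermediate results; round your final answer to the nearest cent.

PV of 3-year annuity: $32,400.00 × [1 − (1+0.089)^−3] / 0.089 = 82160.33455
Perpetuity value at year 3: $11,300.00 / 0.089 = 126966.29213
PV of perpetuity: 126966.29213 / (1+0.089)^3 = 98311.60755
Total PV = 82160.33455 + 98311.60755 = 180471.94211

$180471.94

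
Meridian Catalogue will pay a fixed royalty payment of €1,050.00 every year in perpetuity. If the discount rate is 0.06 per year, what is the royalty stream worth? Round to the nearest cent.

€17500.00

Level perpetuity: PV = C / r = €1,050.00 / 0.06 = €17,500.00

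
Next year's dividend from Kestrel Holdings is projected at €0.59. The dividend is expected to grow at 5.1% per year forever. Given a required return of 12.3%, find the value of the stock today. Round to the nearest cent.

€8.19

Growing perpetuity: P = D₁ / (r − g) = €0.5900 / (0.123 − 0.051) = €8.19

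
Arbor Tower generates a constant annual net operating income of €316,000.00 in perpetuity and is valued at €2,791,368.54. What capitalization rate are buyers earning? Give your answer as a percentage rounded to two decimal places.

11.32%

P = C/r ⇒ r = C/P = €316,000.00/€2,791,368.54 = 0.113206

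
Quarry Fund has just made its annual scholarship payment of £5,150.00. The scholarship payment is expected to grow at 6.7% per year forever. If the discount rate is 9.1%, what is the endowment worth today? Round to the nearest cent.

D₁ = D₀ × (1 + g) = £5,150.00 × 1.067 = £5,495.0500
Growing perpetuity: P = D₁ / (r − g) = £5,495.0500 / (0.091 − 0.067) = £228,960.42

£228960.42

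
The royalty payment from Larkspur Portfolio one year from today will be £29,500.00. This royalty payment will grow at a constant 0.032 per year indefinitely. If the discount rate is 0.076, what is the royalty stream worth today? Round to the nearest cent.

£670454.55

Growing perpetuity: P = D₁ / (r − g) = £29,500.0000 / (0.076 − 0.032) = £670,454.55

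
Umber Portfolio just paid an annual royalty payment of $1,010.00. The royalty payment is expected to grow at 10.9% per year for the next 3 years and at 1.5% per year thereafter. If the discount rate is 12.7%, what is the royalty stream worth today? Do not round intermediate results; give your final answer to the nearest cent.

D_1 = 1120.09000
D_2 = 1242.17981
D_3 = 1377.57741
Terminal value at year 3: TV = D_3×(1+g_2)/(r−g_2) = 1398.24107/0.112 = 12484.29527
P_0 = D_1/(1+r)^1 + D_2/(1+r)^2 + D_3/(1+r)^3 + TV/(1+r)^3
    = 993.86868 + 977.99500 + 962.37485 + 8721.52206 = 11655.76059

$11655.76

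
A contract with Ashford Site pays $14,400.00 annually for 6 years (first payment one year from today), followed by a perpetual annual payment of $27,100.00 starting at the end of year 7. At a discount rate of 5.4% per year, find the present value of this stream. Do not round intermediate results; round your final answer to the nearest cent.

$438207.02

PV of 6-year annuity: $14,400.00 × [1 − (1+0.054)^−6] / 0.054 = 72164.22077
Perpetuity value at year 6: $27,100.00 / 0.054 = 501851.85185
PV of perpetuity: 501851.85185 / (1+0.054)^6 = 366042.79749
Total PV = 72164.22077 + 366042.79749 = 438207.01826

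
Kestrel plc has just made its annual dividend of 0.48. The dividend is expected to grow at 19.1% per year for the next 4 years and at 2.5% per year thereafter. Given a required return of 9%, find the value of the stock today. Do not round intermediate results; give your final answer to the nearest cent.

13.20

D_1 = 0.57168
D_2 = 0.68087
D_3 = 0.81092
D_4 = 0.96580
Terminal value at year 4: TV = D_4×(1+g_2)/(r−g_2) = 0.98995/0.065 = 15.22996
P_0 = D_1/(1+r)^1 + D_2/(1+r)^2 + D_3/(1+r)^3 + D_4/(1+r)^4 + TV/(1+r)^4
    = 0.52448 + 0.57308 + 0.62618 + 0.68420 + 10.78929 = 13.19722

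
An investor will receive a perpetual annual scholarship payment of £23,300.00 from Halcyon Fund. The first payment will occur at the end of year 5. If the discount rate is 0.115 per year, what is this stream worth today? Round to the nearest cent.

Value at end of year 4: C / r = £23,300.00 / 0.115 = £202,608.6957
Discount to today: PV = £202,608.6957 / (1 + 0.115)^4 = £202,608.6957 / 1.545608 = £131,086.69

£131086.69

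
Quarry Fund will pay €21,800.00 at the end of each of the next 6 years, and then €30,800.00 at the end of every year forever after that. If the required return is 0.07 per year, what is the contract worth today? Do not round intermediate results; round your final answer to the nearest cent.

PV of 6-year annuity: €21,800.00 × [1 − (1+0.07)^−6] / 0.07 = 103910.56458
Perpetuity value at year 6: €30,800.00 / 0.07 = 440000.00000
PV of perpetuity: 440000.00000 / (1+0.07)^6 = 293190.57848
Total PV = 103910.56458 + 293190.57848 = 397101.14306

€397101.14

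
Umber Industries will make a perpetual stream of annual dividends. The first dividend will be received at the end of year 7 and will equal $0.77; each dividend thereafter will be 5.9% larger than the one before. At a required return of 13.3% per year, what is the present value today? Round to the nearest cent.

Value at end of year 6: C₁ / (r − g) = $0.77 / (0.133 − 0.059) = $10.4054
Discount to today: PV = $10.4054 / (1 + 0.133)^6 = $10.4054 / 2.115336 = $4.92

$4.92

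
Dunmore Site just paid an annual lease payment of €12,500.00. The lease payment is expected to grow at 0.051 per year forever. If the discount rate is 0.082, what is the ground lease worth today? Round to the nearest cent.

D₁ = D₀ × (1 + g) = €12,500.00 × 1.051 = €13,137.5000
Growing perpetuity: P = D₁ / (r − g) = €13,137.5000 / (0.082 − 0.051) = €423,790.32

€423790.32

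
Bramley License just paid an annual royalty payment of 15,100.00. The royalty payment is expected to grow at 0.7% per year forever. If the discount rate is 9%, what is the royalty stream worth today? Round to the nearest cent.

D₁ = D₀ × (1 + g) = 15,100.00 × 1.007 = 15,205.7000
Growing perpetuity: P = D₁ / (r − g) = 15,205.7000 / (0.09 − 0.007) = 183,201.20

183201.20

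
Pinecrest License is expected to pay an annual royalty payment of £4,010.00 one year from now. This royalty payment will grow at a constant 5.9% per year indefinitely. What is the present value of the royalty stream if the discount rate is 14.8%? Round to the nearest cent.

Growing perpetuity: P = D₁ / (r − g) = £4,010.0000 / (0.148 − 0.059) = £45,056.18

£45056.18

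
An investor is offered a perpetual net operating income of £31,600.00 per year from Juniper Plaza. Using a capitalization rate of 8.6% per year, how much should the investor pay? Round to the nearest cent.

£367441.86

Level perpetuity: PV = C / r = £31,600.00 / 0.086 = £367,441.86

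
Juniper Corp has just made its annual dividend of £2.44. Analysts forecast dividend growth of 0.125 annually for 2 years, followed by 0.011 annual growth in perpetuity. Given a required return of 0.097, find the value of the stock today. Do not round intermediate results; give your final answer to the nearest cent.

£35.24

D_1 = 2.74500
D_2 = 3.08812
Terminal value at year 2: TV = D_2×(1+g_2)/(r−g_2) = 3.12209/0.086 = 36.30342
P_0 = D_1/(1+r)^1 + D_2/(1+r)^2 + TV/(1+r)^2
    = 2.50228 + 2.56615 + 30.16715 = 35.23558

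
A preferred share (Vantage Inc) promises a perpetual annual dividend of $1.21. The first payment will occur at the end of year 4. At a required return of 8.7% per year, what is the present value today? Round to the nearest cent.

$10.83

Value at end of year 3: C / r = $1.21 / 0.087 = $13.9080
Discount to today: PV = $13.9080 / (1 + 0.087)^3 = $13.9080 / 1.284366 = $10.83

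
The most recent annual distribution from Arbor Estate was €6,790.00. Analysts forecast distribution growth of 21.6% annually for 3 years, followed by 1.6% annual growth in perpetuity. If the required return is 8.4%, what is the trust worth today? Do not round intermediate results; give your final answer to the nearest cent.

€168954.01

D_1 = 8256.64000
D_2 = 10040.07424
D_3 = 12208.73028
Terminal value at year 3: TV = D_3×(1+g_2)/(r−g_2) = 12404.06996/0.068 = 182412.79353
P_0 = D_1/(1+r)^1 + D_2/(1+r)^2 + D_3/(1+r)^3 + TV/(1+r)^3
    = 7616.82657 + 8544.33681 + 9584.79111 + 143208.05545 = 168954.00995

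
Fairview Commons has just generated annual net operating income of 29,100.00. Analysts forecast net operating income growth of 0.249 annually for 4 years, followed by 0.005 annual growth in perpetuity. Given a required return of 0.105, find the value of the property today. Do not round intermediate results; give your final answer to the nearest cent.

636969.49

D_1 = 36345.90000
D_2 = 45396.02910
D_3 = 56699.64035
D_4 = 70817.85079
Terminal value at year 4: TV = D_4×(1+g_2)/(r−g_2) = 71171.94005/0.1 = 711719.40046
P_0 = D_1/(1+r)^1 + D_2/(1+r)^2 + D_3/(1+r)^3 + D_4/(1+r)^4 + TV/(1+r)^4
    = 32892.21719 + 37178.62378 + 42023.62091 + 47500.00227 + 477375.02283 = 636969.48698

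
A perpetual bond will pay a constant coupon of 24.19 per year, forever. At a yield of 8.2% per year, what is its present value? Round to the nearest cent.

Level perpetuity: PV = C / r = 24.19 / 0.082 = 295.00

295.00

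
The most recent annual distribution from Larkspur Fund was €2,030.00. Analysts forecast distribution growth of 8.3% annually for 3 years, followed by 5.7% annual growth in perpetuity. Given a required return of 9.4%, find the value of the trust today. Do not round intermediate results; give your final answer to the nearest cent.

€62228.74

D_1 = 2198.49000
D_2 = 2380.96467
D_3 = 2578.58474
Terminal value at year 3: TV = D_3×(1+g_2)/(r−g_2) = 2725.56407/0.037 = 73663.89372
P_0 = D_1/(1+r)^1 + D_2/(1+r)^2 + D_3/(1+r)^3 + TV/(1+r)^3
    = 2009.58867 + 1989.38256 + 1969.37963 + 56260.38568 = 62228.73654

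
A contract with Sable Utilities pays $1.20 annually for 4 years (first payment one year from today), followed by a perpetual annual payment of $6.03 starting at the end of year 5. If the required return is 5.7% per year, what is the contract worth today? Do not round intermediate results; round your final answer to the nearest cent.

PV of 4-year annuity: $1.20 × [1 − (1+0.057)^−4] / 0.057 = 4.18685
Perpetuity value at year 4: $6.03 / 0.057 = 105.78947
PV of perpetuity: 105.78947 / (1+0.057)^4 = 84.75055
Total PV = 4.18685 + 84.75055 = 88.93740

$88.94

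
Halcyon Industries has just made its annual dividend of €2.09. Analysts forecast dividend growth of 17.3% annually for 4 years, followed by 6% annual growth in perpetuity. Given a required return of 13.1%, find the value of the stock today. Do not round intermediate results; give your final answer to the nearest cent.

€45.27

D_1 = 2.45157
D_2 = 2.87569
D_3 = 3.37319
D_4 = 3.95675
Terminal value at year 4: TV = D_4×(1+g_2)/(r−g_2) = 4.19415/0.071 = 59.07257
P_0 = D_1/(1+r)^1 + D_2/(1+r)^2 + D_3/(1+r)^3 + D_4/(1+r)^4 + TV/(1+r)^4
    = 2.16761 + 2.24811 + 2.33159 + 2.41818 + 36.10235 = 45.26783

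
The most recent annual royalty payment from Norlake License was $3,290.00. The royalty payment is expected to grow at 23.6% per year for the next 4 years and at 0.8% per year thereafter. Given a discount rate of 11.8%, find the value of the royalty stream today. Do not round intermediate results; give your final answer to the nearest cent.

D_1 = 4066.44000
D_2 = 5026.11984
D_3 = 6212.28412
D_4 = 7678.38318
Terminal value at year 4: TV = D_4×(1+g_2)/(r−g_2) = 7739.81024/0.11 = 70361.91128
P_0 = D_1/(1+r)^1 + D_2/(1+r)^2 + D_3/(1+r)^3 + D_4/(1+r)^4 + TV/(1+r)^4
    = 3637.24508 + 4021.14036 + 4445.55410 + 4914.76285 + 45037.09956 = 62055.80195

$62055.80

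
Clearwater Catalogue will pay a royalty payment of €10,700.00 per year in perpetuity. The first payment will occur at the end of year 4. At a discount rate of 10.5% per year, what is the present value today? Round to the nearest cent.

Value at end of year 3: C / r = €10,700.00 / 0.105 = €101,904.7619
Discount to today: PV = €101,904.7619 / (1 + 0.105)^3 = €101,904.7619 / 1.349233 = €75,527.94

€75527.94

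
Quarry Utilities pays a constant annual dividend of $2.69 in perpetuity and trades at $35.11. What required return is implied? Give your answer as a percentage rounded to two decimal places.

P = C/r ⇒ r = C/P = $2.69/$35.11 = 0.076616

7.66%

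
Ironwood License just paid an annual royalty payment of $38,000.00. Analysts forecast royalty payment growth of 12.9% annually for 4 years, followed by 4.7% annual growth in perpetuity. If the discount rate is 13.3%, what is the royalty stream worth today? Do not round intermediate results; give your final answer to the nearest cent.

D_1 = 42902.00000
D_2 = 48436.35800
D_3 = 54684.64818
D_4 = 61738.96780
Terminal value at year 4: TV = D_4×(1+g_2)/(r−g_2) = 64640.69928/0.086 = 751636.03819
P_0 = D_1/(1+r)^1 + D_2/(1+r)^2 + D_3/(1+r)^3 + D_4/(1+r)^4 + TV/(1+r)^4
    = 37865.84289 + 37732.15942 + 37598.94792 + 37466.20671 + 456129.28398 = 606792.44092

$606792.44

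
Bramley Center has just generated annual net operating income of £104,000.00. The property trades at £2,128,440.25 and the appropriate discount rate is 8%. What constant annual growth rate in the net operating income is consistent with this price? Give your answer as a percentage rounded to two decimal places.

P = D₀(1+g)/(r−g) ⇒ P(r−g) = D₀(1+g) ⇒ g(P+D₀) = P·r − D₀
g = (P·r − D₀)/(P + D₀) = (£2,128,440.25×0.08 − £104,000.00) / (£2,128,440.25 + £104,000.00) = 0.029687

2.97%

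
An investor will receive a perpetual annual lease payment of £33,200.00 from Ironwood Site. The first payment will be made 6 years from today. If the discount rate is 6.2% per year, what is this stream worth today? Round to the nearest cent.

Value at end of year 5: C / r = £33,200.00 / 0.062 = £535,483.8710
Discount to today: PV = £535,483.8710 / (1 + 0.062)^5 = £535,483.8710 / 1.350898 = £396,391.02

£396391.02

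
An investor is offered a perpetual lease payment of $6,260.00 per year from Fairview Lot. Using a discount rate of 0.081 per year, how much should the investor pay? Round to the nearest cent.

$77283.95

Level perpetuity: PV = C / r = $6,260.00 / 0.081 = $77,283.95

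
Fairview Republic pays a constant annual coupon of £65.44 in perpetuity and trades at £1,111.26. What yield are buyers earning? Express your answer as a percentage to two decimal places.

5.89%

P = C/r ⇒ r = C/P = £65.44/£1,111.26 = 0.058888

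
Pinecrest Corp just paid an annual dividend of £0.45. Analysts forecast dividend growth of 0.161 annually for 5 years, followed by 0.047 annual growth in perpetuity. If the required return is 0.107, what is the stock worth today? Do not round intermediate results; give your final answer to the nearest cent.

£12.57

D_1 = 0.52245
D_2 = 0.60656
D_3 = 0.70422
D_4 = 0.81760
D_5 = 0.94923
Terminal value at year 5: TV = D_5×(1+g_2)/(r−g_2) = 0.99385/0.06 = 16.56415
P_0 = D_1/(1+r)^1 + D_2/(1+r)^2 + D_3/(1+r)^3 + D_4/(1+r)^4 + D_5/(1+r)^5 + TV/(1+r)^5
    = 0.47195 + 0.49497 + 0.51912 + 0.54444 + 0.57100 + 9.96394 = 12.56542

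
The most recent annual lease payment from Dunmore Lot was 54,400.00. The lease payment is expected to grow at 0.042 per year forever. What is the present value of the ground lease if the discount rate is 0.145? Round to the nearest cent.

550337.86

D₁ = D₀ × (1 + g) = 54,400.00 × 1.042 = 56,684.8000
Growing perpetuity: P = D₁ / (r − g) = 56,684.8000 / (0.145 − 0.042) = 550,337.86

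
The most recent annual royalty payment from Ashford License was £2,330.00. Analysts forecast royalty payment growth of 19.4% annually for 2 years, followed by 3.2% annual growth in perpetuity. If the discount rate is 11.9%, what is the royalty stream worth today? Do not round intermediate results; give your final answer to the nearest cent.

D_1 = 2782.02000
D_2 = 3321.73188
Terminal value at year 2: TV = D_2×(1+g_2)/(r−g_2) = 3428.02730/0.087 = 39402.61265
P_0 = D_1/(1+r)^1 + D_2/(1+r)^2 + TV/(1+r)^2
    = 2486.16622 + 2652.79934 + 31467.68878 = 36606.65434

£36606.65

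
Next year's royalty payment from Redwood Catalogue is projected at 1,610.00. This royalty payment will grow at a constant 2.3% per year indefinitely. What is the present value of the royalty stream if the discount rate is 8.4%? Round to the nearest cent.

26393.44

Growing perpetuity: P = D₁ / (r − g) = 1,610.0000 / (0.084 − 0.023) = 26,393.44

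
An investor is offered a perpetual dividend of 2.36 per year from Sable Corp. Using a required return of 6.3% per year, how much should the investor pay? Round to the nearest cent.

Level perpetuity: PV = C / r = 2.36 / 0.063 = 37.46

37.46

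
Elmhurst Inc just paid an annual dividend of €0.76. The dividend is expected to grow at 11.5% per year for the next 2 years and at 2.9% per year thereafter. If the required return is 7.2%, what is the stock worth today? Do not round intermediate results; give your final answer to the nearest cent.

€21.29

D_1 = 0.84740
D_2 = 0.94485
Terminal value at year 2: TV = D_2×(1+g_2)/(r−g_2) = 0.97225/0.043 = 22.61050
P_0 = D_1/(1+r)^1 + D_2/(1+r)^2 + TV/(1+r)^2
    = 0.79049 + 0.82219 + 19.67527 = 21.28795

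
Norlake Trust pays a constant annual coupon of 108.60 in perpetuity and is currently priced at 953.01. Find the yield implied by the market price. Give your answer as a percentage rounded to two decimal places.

P = C/r ⇒ r = C/P = 108.60/953.01 = 0.113955

11.40%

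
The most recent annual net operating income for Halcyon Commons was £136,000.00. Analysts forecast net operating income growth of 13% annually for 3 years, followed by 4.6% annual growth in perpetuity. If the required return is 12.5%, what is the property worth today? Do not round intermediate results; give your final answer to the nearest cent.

£2236462.60

D_1 = 153680.00000
D_2 = 173658.40000
D_3 = 196233.99200
Terminal value at year 3: TV = D_3×(1+g_2)/(r−g_2) = 205260.75563/0.079 = 2598237.41306
P_0 = D_1/(1+r)^1 + D_2/(1+r)^2 + D_3/(1+r)^3 + TV/(1+r)^3
    = 136604.44444 + 137211.57531 + 137821.40453 + 1824825.17900 = 2236462.60328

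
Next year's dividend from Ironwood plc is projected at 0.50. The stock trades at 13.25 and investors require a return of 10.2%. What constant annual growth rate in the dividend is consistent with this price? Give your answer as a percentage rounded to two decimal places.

P = D₁/(r−g) ⇒ g = r − D₁/P = 0.102 − 0.50/13.25 = 0.064264

6.43%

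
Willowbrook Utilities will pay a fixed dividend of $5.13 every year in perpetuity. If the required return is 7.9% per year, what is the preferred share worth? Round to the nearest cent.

Level perpetuity: PV = C / r = $5.13 / 0.079 = $64.94

$64.94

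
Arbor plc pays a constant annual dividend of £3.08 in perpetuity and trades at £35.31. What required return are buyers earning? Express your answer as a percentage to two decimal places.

P = C/r ⇒ r = C/P = £3.08/£35.31 = 0.087227

8.72%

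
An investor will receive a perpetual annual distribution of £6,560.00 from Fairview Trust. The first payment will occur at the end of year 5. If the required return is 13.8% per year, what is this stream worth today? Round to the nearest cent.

Value at end of year 4: C / r = £6,560.00 / 0.138 = £47,536.2319
Discount to today: PV = £47,536.2319 / (1 + 0.138)^4 = £47,536.2319 / 1.677139 = £28,343.65

£28343.65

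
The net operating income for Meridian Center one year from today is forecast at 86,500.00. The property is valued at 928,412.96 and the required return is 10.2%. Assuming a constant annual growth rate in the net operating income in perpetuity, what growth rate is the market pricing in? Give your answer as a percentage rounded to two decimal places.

0.88%

P = D₁/(r−g) ⇒ g = r − D₁/P = 0.102 − 86,500.00/928,412.96 = 0.008830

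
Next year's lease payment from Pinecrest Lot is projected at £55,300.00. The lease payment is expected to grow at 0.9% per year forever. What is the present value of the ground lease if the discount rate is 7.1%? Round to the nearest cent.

£891935.48

Growing perpetuity: P = D₁ / (r − g) = £55,300.0000 / (0.071 − 0.009) = £891,935.48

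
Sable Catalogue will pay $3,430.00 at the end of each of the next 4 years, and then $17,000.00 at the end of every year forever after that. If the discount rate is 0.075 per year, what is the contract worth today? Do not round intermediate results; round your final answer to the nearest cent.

PV of 4-year annuity: $3,430.00 × [1 − (1+0.075)^−4] / 0.075 = 11488.18910
Perpetuity value at year 4: $17,000.00 / 0.075 = 226666.66667
PV of perpetuity: 226666.66667 / (1+0.075)^4 = 169728.12008
Total PV = 11488.18910 + 169728.12008 = 181216.30919

$181216.31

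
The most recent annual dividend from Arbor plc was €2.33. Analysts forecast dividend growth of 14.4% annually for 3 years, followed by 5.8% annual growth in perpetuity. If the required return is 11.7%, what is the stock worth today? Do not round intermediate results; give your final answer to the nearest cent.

D_1 = 2.66552
D_2 = 3.04935
D_3 = 3.48846
Terminal value at year 3: TV = D_3×(1+g_2)/(r−g_2) = 3.69079/0.059 = 62.55581
P_0 = D_1/(1+r)^1 + D_2/(1+r)^2 + D_3/(1+r)^3 + TV/(1+r)^3
    = 2.38632 + 2.44400 + 2.50308 + 44.88571 = 52.21911

€52.22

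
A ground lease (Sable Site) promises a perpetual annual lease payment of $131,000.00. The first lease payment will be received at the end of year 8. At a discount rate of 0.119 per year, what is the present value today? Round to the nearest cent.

$501087.68

Value at end of year 7: C / r = $131,000.00 / 0.119 = $1,100,840.3361
Discount to today: PV = $1,100,840.3361 / (1 + 0.119)^7 = $1,100,840.3361 / 2.196902 = $501,087.68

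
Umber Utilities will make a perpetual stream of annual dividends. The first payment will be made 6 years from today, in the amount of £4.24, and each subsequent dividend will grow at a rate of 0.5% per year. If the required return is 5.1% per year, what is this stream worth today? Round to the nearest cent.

£71.88

Value at end of year 5: C₁ / (r − g) = £4.24 / (0.051 − 0.005) = £92.1739
Discount to today: PV = £92.1739 / (1 + 0.051)^5 = £92.1739 / 1.282371 = £71.88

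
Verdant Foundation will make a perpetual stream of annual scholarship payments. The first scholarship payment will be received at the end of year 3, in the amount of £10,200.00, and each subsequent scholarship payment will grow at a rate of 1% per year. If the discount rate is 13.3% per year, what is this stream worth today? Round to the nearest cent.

£64600.40

Value at end of year 2: C₁ / (r − g) = £10,200.00 / (0.133 − 0.01) = £82,926.8293
Discount to today: PV = £82,926.8293 / (1 + 0.133)^2 = £82,926.8293 / 1.283689 = £64,600.40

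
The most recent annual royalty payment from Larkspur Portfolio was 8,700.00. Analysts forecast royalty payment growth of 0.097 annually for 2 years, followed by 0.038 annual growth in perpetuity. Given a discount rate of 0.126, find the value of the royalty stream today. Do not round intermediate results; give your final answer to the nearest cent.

114136.14

D_1 = 9543.90000
D_2 = 10469.65830
Terminal value at year 2: TV = D_2×(1+g_2)/(r−g_2) = 10867.50532/0.088 = 123494.37858
P_0 = D_1/(1+r)^1 + D_2/(1+r)^2 + TV/(1+r)^2
    = 8475.93250 + 8257.63584 + 97402.56822 = 114136.13657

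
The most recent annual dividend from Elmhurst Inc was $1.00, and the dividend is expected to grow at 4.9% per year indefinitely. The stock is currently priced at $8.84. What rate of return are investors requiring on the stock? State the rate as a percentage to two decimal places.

D₁ = $1.00 × 1.049 = $1.0490
P = D₁/(r − g) ⇒ r = D₁/P + g = $1.0490/$8.84 + 0.049 = 0.118665 + 0.049 = 0.167665

16.77%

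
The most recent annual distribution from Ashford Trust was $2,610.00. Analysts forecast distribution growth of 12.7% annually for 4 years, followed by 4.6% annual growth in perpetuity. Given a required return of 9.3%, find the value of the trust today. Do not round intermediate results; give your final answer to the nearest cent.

$76935.80

D_1 = 2941.47000
D_2 = 3315.03669
D_3 = 3736.04635
D_4 = 4210.52424
Terminal value at year 4: TV = D_4×(1+g_2)/(r−g_2) = 4404.20835/0.047 = 93706.56066
P_0 = D_1/(1+r)^1 + D_2/(1+r)^2 + D_3/(1+r)^3 + D_4/(1+r)^4 + TV/(1+r)^4
    = 2691.18939 + 2774.90434 + 2861.22341 + 2950.22761 + 65658.25712 = 76935.80187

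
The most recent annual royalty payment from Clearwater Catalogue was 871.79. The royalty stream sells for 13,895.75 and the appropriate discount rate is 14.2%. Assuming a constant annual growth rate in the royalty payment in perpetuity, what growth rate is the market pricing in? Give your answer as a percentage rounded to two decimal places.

7.46%

P = D₀(1+g)/(r−g) ⇒ P(r−g) = D₀(1+g) ⇒ g(P+D₀) = P·r − D₀
g = (P·r − D₀)/(P + D₀) = (13,895.75×0.142 − 871.79) / (13,895.75 + 871.79) = 0.074583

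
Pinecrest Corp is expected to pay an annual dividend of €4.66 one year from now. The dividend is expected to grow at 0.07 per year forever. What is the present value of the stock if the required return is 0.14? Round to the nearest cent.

€66.57

Growing perpetuity: P = D₁ / (r − g) = €4.6600 / (0.14 − 0.07) = €66.57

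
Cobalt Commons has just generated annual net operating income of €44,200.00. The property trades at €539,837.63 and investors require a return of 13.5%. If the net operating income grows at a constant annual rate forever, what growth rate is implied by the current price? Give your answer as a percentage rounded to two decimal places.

P = D₀(1+g)/(r−g) ⇒ P(r−g) = D₀(1+g) ⇒ g(P+D₀) = P·r − D₀
g = (P·r − D₀)/(P + D₀) = (€539,837.63×0.135 − €44,200.00) / (€539,837.63 + €44,200.00) = 0.049103

4.91%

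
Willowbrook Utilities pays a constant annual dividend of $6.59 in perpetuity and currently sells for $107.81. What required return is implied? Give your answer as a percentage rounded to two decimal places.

6.11%

P = C/r ⇒ r = C/P = $6.59/$107.81 = 0.061126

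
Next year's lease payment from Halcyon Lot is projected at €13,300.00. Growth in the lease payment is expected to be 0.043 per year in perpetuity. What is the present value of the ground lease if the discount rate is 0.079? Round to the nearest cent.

Growing perpetuity: P = D₁ / (r − g) = €13,300.0000 / (0.079 − 0.043) = €369,444.44

€369444.44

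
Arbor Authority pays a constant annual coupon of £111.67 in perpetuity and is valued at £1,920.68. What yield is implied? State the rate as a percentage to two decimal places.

P = C/r ⇒ r = C/P = £111.67/£1,920.68 = 0.058141

5.81%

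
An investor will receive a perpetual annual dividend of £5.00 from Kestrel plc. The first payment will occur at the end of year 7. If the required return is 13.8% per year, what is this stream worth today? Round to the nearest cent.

Value at end of year 6: C / r = £5.00 / 0.138 = £36.2319
Discount to today: PV = £36.2319 / (1 + 0.138)^6 = £36.2319 / 2.171969 = £16.68

£16.68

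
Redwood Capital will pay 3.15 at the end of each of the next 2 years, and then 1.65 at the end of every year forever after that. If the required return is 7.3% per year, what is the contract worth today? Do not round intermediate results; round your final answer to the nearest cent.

PV of 2-year annuity: 3.15 × [1 − (1+0.073)^−2] / 0.073 = 5.67166
Perpetuity value at year 2: 1.65 / 0.073 = 22.60274
PV of perpetuity: 22.60274 / (1+0.073)^2 = 19.63187
Total PV = 5.67166 + 19.63187 = 25.30353

25.30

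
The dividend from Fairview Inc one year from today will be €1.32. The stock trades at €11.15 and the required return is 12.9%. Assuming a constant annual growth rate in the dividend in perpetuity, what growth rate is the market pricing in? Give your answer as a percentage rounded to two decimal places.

1.06%

P = D₁/(r−g) ⇒ g = r − D₁/P = 0.129 − €1.32/€11.15 = 0.010614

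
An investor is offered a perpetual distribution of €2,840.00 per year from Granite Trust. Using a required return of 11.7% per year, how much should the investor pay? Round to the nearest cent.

€24273.50

Level perpetuity: PV = C / r = €2,840.00 / 0.117 = €24,273.50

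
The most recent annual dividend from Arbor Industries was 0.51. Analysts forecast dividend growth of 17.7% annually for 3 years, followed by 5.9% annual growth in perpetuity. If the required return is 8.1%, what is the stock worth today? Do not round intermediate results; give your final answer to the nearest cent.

33.51

D_1 = 0.60027
D_2 = 0.70652
D_3 = 0.83157
Terminal value at year 3: TV = D_3×(1+g_2)/(r−g_2) = 0.88063/0.022 = 40.02883
P_0 = D_1/(1+r)^1 + D_2/(1+r)^2 + D_3/(1+r)^3 + TV/(1+r)^3
    = 0.55529 + 0.60460 + 0.65830 + 31.68807 = 33.50626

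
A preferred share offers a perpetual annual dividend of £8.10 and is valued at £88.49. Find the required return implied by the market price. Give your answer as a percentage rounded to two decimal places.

P = C/r ⇒ r = C/P = £8.10/£88.49 = 0.091536

9.15%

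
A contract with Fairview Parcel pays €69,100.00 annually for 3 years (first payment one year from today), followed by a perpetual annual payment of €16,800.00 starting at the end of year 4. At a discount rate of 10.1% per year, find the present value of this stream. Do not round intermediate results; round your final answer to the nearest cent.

€296170.36

PV of 3-year annuity: €69,100.00 × [1 − (1+0.101)^−3] / 0.101 = 171539.39507
Perpetuity value at year 3: €16,800.00 / 0.101 = 166336.63366
PV of perpetuity: 166336.63366 / (1+0.101)^3 = 124630.96308
Total PV = 171539.39507 + 124630.96308 = 296170.35816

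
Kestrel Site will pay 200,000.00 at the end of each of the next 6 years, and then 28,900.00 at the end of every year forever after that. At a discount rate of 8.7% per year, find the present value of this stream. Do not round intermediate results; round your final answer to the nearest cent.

PV of 6-year annuity: 200,000.00 × [1 − (1+0.087)^−6] / 0.087 = 905265.52525
Perpetuity value at year 6: 28,900.00 / 0.087 = 332183.90805
PV of perpetuity: 332183.90805 / (1+0.087)^6 = 201373.03965
Total PV = 905265.52525 + 201373.03965 = 1106638.56490

1106638.56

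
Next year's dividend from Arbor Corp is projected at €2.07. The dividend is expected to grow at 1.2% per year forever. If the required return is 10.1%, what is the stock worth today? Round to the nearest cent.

€23.26

Growing perpetuity: P = D₁ / (r − g) = €2.0700 / (0.101 − 0.012) = €23.26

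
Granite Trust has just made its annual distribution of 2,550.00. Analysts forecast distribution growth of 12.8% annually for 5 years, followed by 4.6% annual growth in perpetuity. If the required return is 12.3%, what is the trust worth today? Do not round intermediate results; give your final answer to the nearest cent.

D_1 = 2876.40000
D_2 = 3244.57920
D_3 = 3659.88534
D_4 = 4128.35066
D_5 = 4656.77955
Terminal value at year 5: TV = D_5×(1+g_2)/(r−g_2) = 4870.99140/0.077 = 63259.62863
P_0 = D_1/(1+r)^1 + D_2/(1+r)^2 + D_3/(1+r)^3 + D_4/(1+r)^4 + D_5/(1+r)^5 + TV/(1+r)^5
    = 2561.35352 + 2572.75758 + 2584.21243 + 2595.71827 + 2607.27534 + 35418.31179 = 48339.62893

48339.63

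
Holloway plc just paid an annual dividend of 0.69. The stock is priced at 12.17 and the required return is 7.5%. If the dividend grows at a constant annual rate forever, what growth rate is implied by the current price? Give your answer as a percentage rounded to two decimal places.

1.73%

P = D₀(1+g)/(r−g) ⇒ P(r−g) = D₀(1+g) ⇒ g(P+D₀) = P·r − D₀
g = (P·r − D₀)/(P + D₀) = (12.17×0.075 − 0.69) / (12.17 + 0.69) = 0.017321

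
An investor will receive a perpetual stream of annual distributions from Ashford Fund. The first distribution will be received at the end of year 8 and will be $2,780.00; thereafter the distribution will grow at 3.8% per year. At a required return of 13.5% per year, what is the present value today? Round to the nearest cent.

$11811.42

Value at end of year 7: C₁ / (r − g) = $2,780.00 / (0.135 − 0.038) = $28,659.7938
Discount to today: PV = $28,659.7938 / (1 + 0.135)^7 = $28,659.7938 / 2.426448 = $11,811.42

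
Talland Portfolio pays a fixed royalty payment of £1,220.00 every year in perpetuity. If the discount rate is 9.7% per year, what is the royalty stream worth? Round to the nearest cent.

£12577.32

Level perpetuity: PV = C / r = £1,220.00 / 0.097 = £12,577.32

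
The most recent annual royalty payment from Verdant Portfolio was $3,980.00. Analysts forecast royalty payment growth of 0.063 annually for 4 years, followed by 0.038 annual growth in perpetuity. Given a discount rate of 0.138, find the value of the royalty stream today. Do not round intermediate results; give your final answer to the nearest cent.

D_1 = 4230.74000
D_2 = 4497.27662
D_3 = 4780.60505
D_4 = 5081.78317
Terminal value at year 4: TV = D_4×(1+g_2)/(r−g_2) = 5274.89093/0.1 = 52748.90925
P_0 = D_1/(1+r)^1 + D_2/(1+r)^2 + D_3/(1+r)^3 + D_4/(1+r)^4 + TV/(1+r)^4
    = 3717.69772 + 3472.68249 + 3243.81501 + 3030.03107 + 31451.72252 = 44915.94880

$44915.95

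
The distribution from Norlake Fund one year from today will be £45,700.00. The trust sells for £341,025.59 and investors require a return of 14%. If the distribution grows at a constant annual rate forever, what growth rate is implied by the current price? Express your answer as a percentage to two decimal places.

P = D₁/(r−g) ⇒ g = r − D₁/P = 0.14 − £45,700.00/£341,025.59 = 0.005992

0.60%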